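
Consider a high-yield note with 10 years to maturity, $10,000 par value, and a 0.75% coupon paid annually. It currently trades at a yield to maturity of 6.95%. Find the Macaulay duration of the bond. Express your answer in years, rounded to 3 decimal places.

9.527 years

Periodic yield y = 0.0695. Discount each cash flow and weight by its year:
  t   CF        PV=CF/(1+0.0695)^t    t·PV
  1        75.00        70.1262        70.1262
  2        75.00        65.5692       131.1383
  3        75.00        61.3082       183.9247
  4        75.00        57.3242       229.2969
  5        75.00        53.5991       267.9954
  6        75.00        50.1160       300.6961
  7        75.00        46.8593       328.0151
  8        75.00        43.8142       350.5137
  9        75.00        40.9670       368.7030
  10   10,075.00     5,145.6135    51,456.1354
  Σ                  5,635.2970    53,686.5448
Price P = Σ PV = 5,635.2970.
Macaulay duration = Σ(t·PV) / P = 53,686.5448 / 5,635.2970 = 9.52684 years.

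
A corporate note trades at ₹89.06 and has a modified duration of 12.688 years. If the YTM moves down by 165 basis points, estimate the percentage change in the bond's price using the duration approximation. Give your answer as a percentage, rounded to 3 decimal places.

+20.935%

Duration approximation: ΔP/P ≈ -D_mod · Δy = -12.688 × (-0.0165) = +0.209352.
As a percentage: +20.9352%.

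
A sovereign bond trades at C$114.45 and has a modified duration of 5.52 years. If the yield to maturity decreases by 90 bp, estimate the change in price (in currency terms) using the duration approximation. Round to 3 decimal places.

Duration approximation: ΔP/P ≈ -D_mod · Δy = -5.52 × (-0.009) = +0.049680.
ΔP ≈ 114.45 × (+0.049680) = +5.685876.

+C$5.686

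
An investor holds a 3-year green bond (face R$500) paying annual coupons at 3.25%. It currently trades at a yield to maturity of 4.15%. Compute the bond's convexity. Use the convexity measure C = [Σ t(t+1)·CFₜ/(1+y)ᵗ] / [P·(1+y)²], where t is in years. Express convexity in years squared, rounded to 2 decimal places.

10.60

With y = 0.0415:
  t   CF        PV=CF/(1+0.0415)^t    t·PV        t(t+1)·PV
  1        16.25        15.6025        15.6025          31.2050
  2        16.25        14.9808        29.9616          89.8848
  3       516.25       456.9643     1,370.8928       5,483.5712
  Σ                    487.5476     1,416.4569       5,604.6610
P = 487.5476.
Convexity = Σ t(t+1)·PV / [P·(1+y)²] = 5,604.6610 / (487.5476 × 1.084722) = 10.59775.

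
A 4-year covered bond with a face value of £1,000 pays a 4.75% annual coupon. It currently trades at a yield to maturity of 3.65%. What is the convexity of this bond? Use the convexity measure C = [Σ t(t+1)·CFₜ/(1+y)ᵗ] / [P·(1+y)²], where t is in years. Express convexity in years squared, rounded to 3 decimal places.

With y = 0.0365:
  t   CF        PV=CF/(1+0.0365)^t    t·PV        t(t+1)·PV
  1        47.50        45.8273        45.8273          91.6546
  2        47.50        44.2135        88.4270         265.2811
  3        47.50        42.6565       127.9696         511.8786
  4     1,047.50       907.5630     3,630.2522      18,151.2610
  Σ                  1,040.2604     3,892.4762      19,020.0752
P = 1,040.2604.
Convexity = Σ t(t+1)·PV / [P·(1+y)²] = 19,020.0752 / (1,040.2604 × 1.074332) = 17.01890.

17.019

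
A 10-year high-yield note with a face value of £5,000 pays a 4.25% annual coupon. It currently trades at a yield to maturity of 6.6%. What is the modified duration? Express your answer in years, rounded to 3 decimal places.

7.658 years

Periodic yield y = 0.066. First find Macaulay duration:
  t   CF        PV=CF/(1+0.066)^t    t·PV
  1       212.50       199.3433       199.3433
  2       212.50       187.0013       374.0025
  3       212.50       175.4233       526.2700
  4       212.50       164.5622       658.2488
  5       212.50       154.3736       771.8678
  6       212.50       144.8157       868.8943
  7       212.50       135.8496       950.9475
  8       212.50       127.4387     1,019.5095
  9       212.50       119.5485     1,075.9364
  10    5,212.50     2,750.8950    27,508.9505
  Σ                  4,159.2513    33,953.9706
P = 4,159.2513; Macaulay duration = 33,953.9706 / 4,159.2513 = 8.16348 years.
Modified duration = D_Mac / (1 + y) = 8.16348 / 1.066 = 7.65805 years.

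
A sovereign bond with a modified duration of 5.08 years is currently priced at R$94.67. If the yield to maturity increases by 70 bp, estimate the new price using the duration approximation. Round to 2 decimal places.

R$91.30

Duration approximation: ΔP/P ≈ -D_mod · Δy = -5.08 × (+0.007) = -0.035560.
New price ≈ 94.67 × (1 - 0.035560) = 91.3035348.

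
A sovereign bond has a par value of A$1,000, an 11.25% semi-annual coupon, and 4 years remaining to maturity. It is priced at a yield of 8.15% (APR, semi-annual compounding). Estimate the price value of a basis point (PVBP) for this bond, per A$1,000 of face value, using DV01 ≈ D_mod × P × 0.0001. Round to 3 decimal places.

Periodic yield y = 0.04075.
  t   CF        PV=CF/(1+0.04075)^t    t·PV
  1        56.25        54.0476        54.0476
  2        56.25        51.9314       103.8627
  3        56.25        49.8980       149.6940
  4        56.25        47.9443       191.7771
  5        56.25        46.0671       230.3353
  6        56.25        44.2633       265.5799
  7        56.25        42.5302       297.7115
  8     1,056.25       767.3533     6,138.8264
  Σ                  1,104.0351     7,431.8346
P = 1,104.0351; D_Mac = 6.73152 half-year periods = 3.36576 yrs; D_mod = 3.23398 yrs.
DV01 ≈ 3.23398 × 1,104.0351 × 0.0001 = 0.357042.

A$0.357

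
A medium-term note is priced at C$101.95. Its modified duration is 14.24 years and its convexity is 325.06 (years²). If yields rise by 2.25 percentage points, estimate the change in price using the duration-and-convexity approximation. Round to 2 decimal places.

-C$24.28

Duration effect: -D_mod·Δy = -14.24 × (+0.0225) = -0.320400
Convexity effect: ½·C·(Δy)² = 0.5 × 325.06 × (0.0225)² = +0.0822808125
ΔP/P ≈ -0.320400 + 0.0822808125 = -0.2381191875
ΔP ≈ 101.95 × (-0.2381191875) = -24.276251165625.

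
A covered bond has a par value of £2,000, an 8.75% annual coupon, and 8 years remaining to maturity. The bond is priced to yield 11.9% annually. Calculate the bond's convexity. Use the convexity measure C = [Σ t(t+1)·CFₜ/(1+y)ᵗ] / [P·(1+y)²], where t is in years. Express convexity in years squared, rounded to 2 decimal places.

With y = 0.119:
  t   CF        PV=CF/(1+0.119)^t    t·PV        t(t+1)·PV
  1       175.00       156.3896       156.3896         312.7793
  2       175.00       139.7584       279.5168         838.5503
  3       175.00       124.8958       374.6874       1,498.7494
  4       175.00       111.6138       446.4550       2,232.2750
  5       175.00        99.7442       498.7210       2,992.3258
  6       175.00        89.1369       534.8214       3,743.7498
  7       175.00        79.6576       557.6035       4,460.8279
  8     2,175.00       884.7459     7,077.9674      63,701.7063
  Σ                  1,685.9422     9,926.1620      79,780.9639
P = 1,685.9422.
Convexity = Σ t(t+1)·PV / [P·(1+y)²] = 79,780.9639 / (1,685.9422 × 1.252161) = 37.79170.

37.79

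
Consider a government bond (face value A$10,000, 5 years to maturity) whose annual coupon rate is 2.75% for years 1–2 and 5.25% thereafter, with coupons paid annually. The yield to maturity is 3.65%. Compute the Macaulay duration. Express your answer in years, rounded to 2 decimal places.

4.69 years

Periodic yield y = 0.0365. Discount each cash flow and weight by its year:
  t   CF        PV=CF/(1+0.0365)^t    t·PV
  1       275.00       265.3160       265.3160
  2       275.00       255.9730       511.9459
  3       525.00       471.4671     1,414.4013
  4       525.00       454.8645     1,819.4581
  5    10,525.00     8,797.8301    43,989.1507
  Σ                 10,245.4507    48,000.2719
Price P = Σ PV = 10,245.4507.
Macaulay duration = Σ(t·PV) / P = 48,000.2719 / 10,245.4507 = 4.68503 years.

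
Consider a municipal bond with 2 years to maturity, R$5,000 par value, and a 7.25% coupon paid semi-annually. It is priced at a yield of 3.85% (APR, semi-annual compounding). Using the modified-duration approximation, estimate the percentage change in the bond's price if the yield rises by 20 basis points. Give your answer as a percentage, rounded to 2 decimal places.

-0.37%

Periodic yield y = 0.01925. Modified duration first:
  t   CF        PV=CF/(1+0.01925)^t    t·PV
  1       181.25       177.8268       177.8268
  2       181.25       174.4683       348.9366
  3       181.25       171.1732       513.5197
  4     5,181.25     4,800.7785    19,203.1139
  Σ                  5,324.2469    20,243.3971
P = 5,324.2469; D_Mac = 3.80211 half-year periods = 1.90106 yrs; D_mod = 1.90106/(1+0.01925) = 1.86515 yrs.
ΔP/P ≈ -D_mod · Δy = -1.86515 × (+0.002) = -0.003730 = -0.3730%.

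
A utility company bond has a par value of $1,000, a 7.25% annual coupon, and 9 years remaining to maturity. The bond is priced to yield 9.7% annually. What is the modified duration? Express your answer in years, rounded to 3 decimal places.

Periodic yield y = 0.097. First find Macaulay duration:
  t   CF        PV=CF/(1+0.097)^t    t·PV
  1        72.50        66.0893        66.0893
  2        72.50        60.2455       120.4910
  3        72.50        54.9184       164.7553
  4        72.50        50.0624       200.2495
  5        72.50        45.6357       228.1786
  6        72.50        41.6005       249.6028
  7        72.50        37.9220       265.4542
  8        72.50        34.5689       276.5508
  9     1,072.50       466.1628     4,195.4656
  Σ                    857.2056     5,766.8372
P = 857.2056; Macaulay duration = 5,766.8372 / 857.2056 = 6.72748 years.
Modified duration = D_Mac / (1 + y) = 6.72748 / 1.097 = 6.13262 years.

6.133 years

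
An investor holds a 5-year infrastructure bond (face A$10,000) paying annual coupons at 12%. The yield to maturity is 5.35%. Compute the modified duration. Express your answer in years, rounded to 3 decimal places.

Periodic yield y = 0.0535. First find Macaulay duration:
  t   CF        PV=CF/(1+0.0535)^t    t·PV
  1     1,200.00     1,139.0603     1,139.0603
  2     1,200.00     1,081.2153     2,162.4305
  3     1,200.00     1,026.3078     3,078.9234
  4     1,200.00       974.1887     3,896.7548
  5    11,200.00     8,630.6861    43,153.4306
  Σ                 12,851.4582    53,430.5996
P = 12,851.4582; Macaulay duration = 53,430.5996 / 12,851.4582 = 4.15755 years.
Modified duration = D_Mac / (1 + y) = 4.15755 / 1.0535 = 3.94642 years.

3.946 years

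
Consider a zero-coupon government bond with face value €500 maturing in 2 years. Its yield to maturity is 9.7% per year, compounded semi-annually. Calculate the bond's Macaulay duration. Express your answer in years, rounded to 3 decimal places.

2.000 years

A zero-coupon bond has a single cash flow at maturity, so its Macaulay duration equals its maturity: 2 years.
(Equivalently: 4 semi-annual periods ÷ 2 = 2 years.)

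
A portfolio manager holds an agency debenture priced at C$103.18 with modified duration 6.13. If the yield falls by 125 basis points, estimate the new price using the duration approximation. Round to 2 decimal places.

Duration approximation: ΔP/P ≈ -D_mod · Δy = -6.13 × (-0.0125) = +0.076625.
New price ≈ 103.18 × (1 + 0.076625) = 111.0861675.

C$111.09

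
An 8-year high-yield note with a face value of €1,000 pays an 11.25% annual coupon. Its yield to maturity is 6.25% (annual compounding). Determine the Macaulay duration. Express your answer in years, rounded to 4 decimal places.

Periodic yield y = 0.0625. Discount each cash flow and weight by its year:
  t   CF        PV=CF/(1+0.0625)^t    t·PV
  1       112.50       105.8824       105.8824
  2       112.50        99.6540       199.3080
  3       112.50        93.7920       281.3759
  4       112.50        88.2748       353.0992
  5       112.50        83.0822       415.4108
  6       112.50        78.1950       469.1699
  7       112.50        73.5953       515.1669
  8     1,112.50       684.9652     5,479.7216
  Σ                  1,307.4408     7,819.1348
Price P = Σ PV = 1,307.4408.
Macaulay duration = Σ(t·PV) / P = 7,819.1348 / 1,307.4408 = 5.98049 years.

5.9805 years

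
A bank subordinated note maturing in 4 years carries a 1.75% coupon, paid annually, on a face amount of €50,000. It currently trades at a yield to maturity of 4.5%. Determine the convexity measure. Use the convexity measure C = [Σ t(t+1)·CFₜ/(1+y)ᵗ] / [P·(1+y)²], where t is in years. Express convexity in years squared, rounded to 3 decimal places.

17.656

With y = 0.045:
  t   CF        PV=CF/(1+0.045)^t    t·PV        t(t+1)·PV
  1       875.00       837.3206       837.3206       1,674.6411
  2       875.00       801.2637     1,602.5274       4,807.5822
  3       875.00       766.7595     2,300.2786       9,201.1143
  4    50,875.00    42,661.8084   170,647.2334     853,236.1671
  Σ                 45,067.1522   175,387.3600     868,919.5048
P = 45,067.1522.
Convexity = Σ t(t+1)·PV / [P·(1+y)²] = 868,919.5048 / (45,067.1522 × 1.092025) = 17.65578.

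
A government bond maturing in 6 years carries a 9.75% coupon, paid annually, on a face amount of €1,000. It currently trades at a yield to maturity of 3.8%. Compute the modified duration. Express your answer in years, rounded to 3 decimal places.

Periodic yield y = 0.038. First find Macaulay duration:
  t   CF        PV=CF/(1+0.038)^t    t·PV
  1        97.50        93.9306        93.9306
  2        97.50        90.4919       180.9839
  3        97.50        87.1791       261.5374
  4        97.50        83.9876       335.9504
  5        97.50        80.9129       404.5646
  6     1,097.50       877.4460     5,264.6761
  Σ                  1,313.9483     6,541.6430
P = 1,313.9483; Macaulay duration = 6,541.6430 / 1,313.9483 = 4.97862 years.
Modified duration = D_Mac / (1 + y) = 4.97862 / 1.038 = 4.79635 years.

4.796 years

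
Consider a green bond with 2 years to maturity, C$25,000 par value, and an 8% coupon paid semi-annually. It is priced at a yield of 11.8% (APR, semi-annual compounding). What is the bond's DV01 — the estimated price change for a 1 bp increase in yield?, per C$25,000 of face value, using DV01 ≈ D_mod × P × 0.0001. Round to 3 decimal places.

C$4.152

Periodic yield y = 0.059.
  t   CF        PV=CF/(1+0.059)^t    t·PV
  1     1,000.00       944.2871       944.2871
  2     1,000.00       891.6781     1,783.3561
  3     1,000.00       842.0001     2,526.0002
  4    26,000.00    20,672.3337    82,689.3349
  Σ                 23,350.2989    87,942.9783
P = 23,350.2989; D_Mac = 3.76625 half-year periods = 1.88312 yrs; D_mod = 1.77821 yrs.
DV01 ≈ 1.77821 × 23,350.2989 × 0.0001 = 4.152171.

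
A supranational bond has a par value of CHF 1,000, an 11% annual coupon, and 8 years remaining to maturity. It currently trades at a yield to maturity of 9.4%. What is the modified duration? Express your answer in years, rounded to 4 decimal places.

Periodic yield y = 0.094. First find Macaulay duration:
  t   CF        PV=CF/(1+0.094)^t    t·PV
  1       110.00       100.5484       100.5484
  2       110.00        91.9090       183.8180
  3       110.00        84.0119       252.0356
  4       110.00        76.7933       307.1732
  5       110.00        70.1950       350.9749
  6       110.00        64.1636       384.9816
  7       110.00        58.6505       410.5532
  8     1,110.00       540.9840     4,327.8718
  Σ                  1,087.2557     6,317.9569
P = 1,087.2557; Macaulay duration = 6,317.9569 / 1,087.2557 = 5.81092 years.
Modified duration = D_Mac / (1 + y) = 5.81092 / 1.094 = 5.31163 years.

5.3116 years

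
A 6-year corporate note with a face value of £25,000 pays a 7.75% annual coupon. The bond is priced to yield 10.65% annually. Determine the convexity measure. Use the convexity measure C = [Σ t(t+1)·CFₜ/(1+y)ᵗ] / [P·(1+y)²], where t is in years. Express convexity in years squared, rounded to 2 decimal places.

26.38

With y = 0.1065:
  t   CF        PV=CF/(1+0.1065)^t    t·PV        t(t+1)·PV
  1     1,937.50     1,751.0167     1,751.0167       3,502.0334
  2     1,937.50     1,582.4823     3,164.9647       9,494.8941
  3     1,937.50     1,430.1693     4,290.5080      17,162.0318
  4     1,937.50     1,292.5163     5,170.0653      25,850.3266
  5     1,937.50     1,168.1124     5,840.5618      35,043.3708
  6    26,937.50    14,677.3881    88,064.3286     616,450.3001
  Σ                 21,901.6852   108,281.4451     707,502.9568
P = 21,901.6852.
Convexity = Σ t(t+1)·PV / [P·(1+y)²] = 707,502.9568 / (21,901.6852 × 1.224342) = 26.38444.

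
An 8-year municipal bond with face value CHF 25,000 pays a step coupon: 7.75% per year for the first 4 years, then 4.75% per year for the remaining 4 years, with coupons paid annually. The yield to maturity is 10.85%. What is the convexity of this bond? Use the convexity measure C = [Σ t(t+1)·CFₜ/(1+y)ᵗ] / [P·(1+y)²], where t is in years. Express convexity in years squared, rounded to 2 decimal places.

With y = 0.1085:
  t   CF        PV=CF/(1+0.1085)^t    t·PV        t(t+1)·PV
  1     1,937.50     1,747.8575     1,747.8575       3,495.7149
  2     1,937.50     1,576.7771     3,153.5543       9,460.6629
  3     1,937.50     1,422.4422     4,267.3265      17,069.3060
  4     1,937.50     1,283.2135     5,132.8540      25,664.2701
  5     1,187.50       709.5045     3,547.5223      21,285.1339
  6     1,187.50       640.0582     3,840.3489      26,882.4424
  7     1,187.50       577.4092     4,041.8647      32,334.9179
  8    26,187.50    11,487.0487    91,896.3893     827,067.5034
  Σ                 19,444.3108   117,627.7175     963,259.9515
P = 19,444.3108.
Convexity = Σ t(t+1)·PV / [P·(1+y)²] = 963,259.9515 / (19,444.3108 × 1.228772) = 40.31620.

40.32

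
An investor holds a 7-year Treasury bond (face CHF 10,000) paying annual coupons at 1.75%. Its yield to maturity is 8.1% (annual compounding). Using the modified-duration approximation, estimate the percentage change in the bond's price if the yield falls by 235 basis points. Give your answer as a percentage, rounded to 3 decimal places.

Periodic yield y = 0.081. Modified duration first:
  t   CF        PV=CF/(1+0.081)^t    t·PV
  1       175.00       161.8871       161.8871
  2       175.00       149.7568       299.5137
  3       175.00       138.5355       415.6064
  4       175.00       128.1549       512.6197
  5       175.00       118.5522       592.7609
  6       175.00       109.6690       658.0140
  7    10,175.00     5,898.6762    41,290.7337
  Σ                  6,705.2318    43,931.1356
P = 6,705.2318; D_Mac = 6.55177 yrs; D_mod = 6.55177/(1+0.081) = 6.06084 yrs.
ΔP/P ≈ -D_mod · Δy = -6.06084 × (-0.0235) = +0.142430 = +14.2430%.

+14.243%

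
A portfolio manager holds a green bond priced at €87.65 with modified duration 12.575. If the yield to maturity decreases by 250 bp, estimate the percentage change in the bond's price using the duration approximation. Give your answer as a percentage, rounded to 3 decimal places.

Duration approximation: ΔP/P ≈ -D_mod · Δy = -12.575 × (-0.025) = +0.314375.
As a percentage: +31.4375%.

+31.438%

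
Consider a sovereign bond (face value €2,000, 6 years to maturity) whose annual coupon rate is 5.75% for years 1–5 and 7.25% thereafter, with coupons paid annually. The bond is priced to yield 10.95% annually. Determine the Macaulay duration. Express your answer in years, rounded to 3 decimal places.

Periodic yield y = 0.1095. Discount each cash flow and weight by its year:
  t   CF        PV=CF/(1+0.1095)^t    t·PV
  1       115.00       103.6503       103.6503
  2       115.00        93.4207       186.8414
  3       115.00        84.2007       252.6022
  4       115.00        75.8907       303.5628
  5       115.00        68.4008       342.0041
  6     2,145.00     1,149.9090     6,899.4537
  Σ                  1,575.4722     8,088.1147
Price P = Σ PV = 1,575.4722.
Macaulay duration = Σ(t·PV) / P = 8,088.1147 / 1,575.4722 = 5.13377 years.

5.134 years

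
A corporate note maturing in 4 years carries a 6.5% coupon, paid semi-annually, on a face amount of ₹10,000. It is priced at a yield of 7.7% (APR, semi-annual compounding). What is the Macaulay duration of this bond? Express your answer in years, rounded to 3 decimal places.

3.576 years

Periodic yield y = 0.0385. Discount each cash flow and weight by its period:
  t   CF        PV=CF/(1+0.0385)^t    t·PV
  1       325.00       312.9514       312.9514
  2       325.00       301.3494       602.6988
  3       325.00       290.1776       870.5327
  4       325.00       279.4199     1,117.6797
  5       325.00       269.0611     1,345.3053
  6       325.00       259.0862     1,554.5175
  7       325.00       249.4812     1,746.3685
  8    10,325.00     7,631.9946    61,055.9567
  Σ                  9,593.5214    68,606.0106
Price P = Σ PV = 9,593.5214.
Macaulay duration = Σ(t·PV) / P = 68,606.0106 / 9,593.5214 = 7.15129 half-year periods.
In years: 7.15129 / 2 = 3.57564 years.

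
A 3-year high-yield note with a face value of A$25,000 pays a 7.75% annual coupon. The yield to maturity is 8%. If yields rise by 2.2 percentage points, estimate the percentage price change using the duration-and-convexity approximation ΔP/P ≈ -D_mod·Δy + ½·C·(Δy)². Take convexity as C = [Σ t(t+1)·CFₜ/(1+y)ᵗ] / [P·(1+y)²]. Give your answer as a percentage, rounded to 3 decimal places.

-5.455%

With y = 0.08:
  t   CF        PV=CF/(1+0.08)^t    t·PV        t(t+1)·PV
  1     1,937.50     1,793.9815     1,793.9815       3,587.9630
  2     1,937.50     1,661.0940     3,322.1879       9,966.5638
  3    26,937.50    21,383.8560    64,151.5680     256,606.2719
  Σ                 24,838.9314    69,267.7374     270,160.7987
P = 24,838.9314; D_Mac = 2.78868 yrs; D_mod = 2.58211 yrs; C = 9.32485.
Duration effect: -2.58211 × (+0.022) = -0.056806
Convexity effect: 0.5 × 9.32485 × (0.022)² = +0.0022566
ΔP/P ≈ -0.056806 + 0.0022566 = -0.054550 = -5.4550%.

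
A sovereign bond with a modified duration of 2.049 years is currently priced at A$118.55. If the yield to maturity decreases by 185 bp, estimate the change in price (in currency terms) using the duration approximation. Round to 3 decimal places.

Duration approximation: ΔP/P ≈ -D_mod · Δy = -2.049 × (-0.0185) = +0.0379065.
ΔP ≈ 118.55 × (+0.0379065) = +4.493815575.

+A$4.494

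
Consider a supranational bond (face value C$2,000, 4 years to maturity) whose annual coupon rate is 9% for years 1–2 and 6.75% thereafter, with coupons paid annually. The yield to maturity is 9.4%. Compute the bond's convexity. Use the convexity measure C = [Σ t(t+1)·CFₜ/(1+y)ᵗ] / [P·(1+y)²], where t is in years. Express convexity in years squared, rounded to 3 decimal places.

With y = 0.094:
  t   CF        PV=CF/(1+0.094)^t    t·PV        t(t+1)·PV
  1       180.00       164.5338       164.5338         329.0676
  2       180.00       150.3965       300.7931         902.3793
  3       135.00       103.1055       309.3165       1,237.2659
  4     2,135.00     1,490.4884     5,961.9535      29,809.7674
  Σ                  1,908.5242     6,736.5969      32,278.4802
P = 1,908.5242.
Convexity = Σ t(t+1)·PV / [P·(1+y)²] = 32,278.4802 / (1,908.5242 × 1.196836) = 14.13126.

14.131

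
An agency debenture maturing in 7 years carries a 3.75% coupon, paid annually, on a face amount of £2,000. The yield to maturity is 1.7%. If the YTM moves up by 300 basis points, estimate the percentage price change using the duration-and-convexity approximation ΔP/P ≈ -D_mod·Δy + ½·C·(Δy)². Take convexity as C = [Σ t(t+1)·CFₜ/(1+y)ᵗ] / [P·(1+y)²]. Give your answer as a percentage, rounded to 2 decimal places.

With y = 0.017:
  t   CF        PV=CF/(1+0.017)^t    t·PV        t(t+1)·PV
  1        75.00        73.7463        73.7463         147.4926
  2        75.00        72.5136       145.0272         435.0815
  3        75.00        71.3015       213.9044         855.6175
  4        75.00        70.1096       280.4384       1,402.1919
  5        75.00        68.9377       344.6883       2,068.1296
  6        75.00        67.7853       406.7118       2,846.9828
  7     2,075.00     1,844.0446    12,908.3125     103,266.5000
  Σ                  2,268.4385    14,372.8288     111,021.9958
P = 2,268.4385; D_Mac = 6.33600 yrs; D_mod = 6.23009 yrs; C = 47.31950.
Duration effect: -6.23009 × (+0.03) = -0.186903
Convexity effect: 0.5 × 47.31950 × (0.03)² = +0.0212938
ΔP/P ≈ -0.186903 + 0.0212938 = -0.165609 = -16.5609%.

-16.56%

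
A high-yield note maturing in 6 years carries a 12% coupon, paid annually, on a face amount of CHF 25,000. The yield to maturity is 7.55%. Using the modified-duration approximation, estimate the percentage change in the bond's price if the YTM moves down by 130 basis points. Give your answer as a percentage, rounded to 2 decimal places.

+5.73%

Periodic yield y = 0.0755. Modified duration first:
  t   CF        PV=CF/(1+0.0755)^t    t·PV
  1     3,000.00     2,789.4003     2,789.4003
  2     3,000.00     2,593.5846     5,187.1693
  3     3,000.00     2,411.5152     7,234.5457
  4     3,000.00     2,242.2271     8,968.9084
  5     3,000.00     2,084.8230    10,424.1148
  6    28,000.00    18,092.3734   108,554.2406
  Σ                 30,213.9236   143,158.3790
P = 30,213.9236; D_Mac = 4.73816 yrs; D_mod = 4.73816/(1+0.0755) = 4.40554 yrs.
ΔP/P ≈ -D_mod · Δy = -4.40554 × (-0.013) = +0.057272 = +5.7272%.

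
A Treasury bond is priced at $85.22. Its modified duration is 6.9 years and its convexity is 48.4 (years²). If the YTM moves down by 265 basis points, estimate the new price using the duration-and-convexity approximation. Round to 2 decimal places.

Duration effect: -D_mod·Δy = -6.9 × (-0.0265) = +0.182850
Convexity effect: ½·C·(Δy)² = 0.5 × 48.4 × (-0.0265)² = +0.01699445
ΔP/P ≈ +0.182850 + 0.01699445 = +0.19984445
New price ≈ 85.22 × (1 + 0.19984445) = 102.250744029.

$102.25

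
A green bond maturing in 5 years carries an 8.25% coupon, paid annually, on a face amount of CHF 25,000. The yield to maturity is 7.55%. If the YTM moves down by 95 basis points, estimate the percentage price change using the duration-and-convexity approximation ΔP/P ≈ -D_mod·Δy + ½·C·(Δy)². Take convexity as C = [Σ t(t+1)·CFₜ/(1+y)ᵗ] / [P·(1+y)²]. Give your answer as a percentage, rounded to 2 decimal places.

With y = 0.0755:
  t   CF        PV=CF/(1+0.0755)^t    t·PV        t(t+1)·PV
  1     2,062.50     1,917.7127     1,917.7127       3,835.4254
  2     2,062.50     1,783.0894     3,566.1789      10,698.5366
  3     2,062.50     1,657.9167     4,973.7502      19,895.0007
  4     2,062.50     1,541.5311     6,166.1245      30,830.6225
  5    27,062.50    18,806.8404    94,034.2022     564,205.2134
  Σ                 25,707.0904   110,657.9685     629,464.7986
P = 25,707.0904; D_Mac = 4.30457 yrs; D_mod = 4.00239 yrs; C = 21.16887.
Duration effect: -4.00239 × (-0.0095) = +0.038023
Convexity effect: 0.5 × 21.16887 × (-0.0095)² = +0.0009552
ΔP/P ≈ +0.038023 + 0.0009552 = +0.038978 = +3.8978%.

+3.90%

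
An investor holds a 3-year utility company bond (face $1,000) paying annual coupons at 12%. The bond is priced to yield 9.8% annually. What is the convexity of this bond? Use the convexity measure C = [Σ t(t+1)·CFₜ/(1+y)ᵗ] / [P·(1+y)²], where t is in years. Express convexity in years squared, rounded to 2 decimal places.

8.62

With y = 0.098:
  t   CF        PV=CF/(1+0.098)^t    t·PV        t(t+1)·PV
  1       120.00       109.2896       109.2896         218.5792
  2       120.00        99.5352       199.0703         597.2110
  3     1,120.00       846.0792     2,538.2375      10,152.9500
  Σ                  1,054.9040     2,846.5975      10,968.7403
P = 1,054.9040.
Convexity = Σ t(t+1)·PV / [P·(1+y)²] = 10,968.7403 / (1,054.9040 × 1.205604) = 8.62460.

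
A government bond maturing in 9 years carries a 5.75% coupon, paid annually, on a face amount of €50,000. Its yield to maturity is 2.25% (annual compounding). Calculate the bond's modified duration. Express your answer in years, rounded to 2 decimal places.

7.33 years

Periodic yield y = 0.0225. First find Macaulay duration:
  t   CF        PV=CF/(1+0.0225)^t    t·PV
  1     2,875.00     2,811.7359     2,811.7359
  2     2,875.00     2,749.8640     5,499.7280
  3     2,875.00     2,689.3535     8,068.0606
  4     2,875.00     2,630.1746    10,520.6985
  5     2,875.00     2,572.2979    12,861.4896
  6     2,875.00     2,515.6948    15,094.1687
  7     2,875.00     2,460.3372    17,222.3604
  8     2,875.00     2,406.1977    19,249.5820
  9    52,875.00    43,279.3301   389,513.9712
  Σ                 64,114.9859   480,841.7949
P = 64,114.9859; Macaulay duration = 480,841.7949 / 64,114.9859 = 7.49968 years.
Modified duration = D_Mac / (1 + y) = 7.49968 / 1.0225 = 7.33465 years.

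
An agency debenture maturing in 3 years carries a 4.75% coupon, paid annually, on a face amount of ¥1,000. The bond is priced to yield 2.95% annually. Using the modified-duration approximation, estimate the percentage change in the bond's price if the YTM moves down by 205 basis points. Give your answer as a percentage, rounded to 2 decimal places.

Periodic yield y = 0.0295. Modified duration first:
  t   CF        PV=CF/(1+0.0295)^t    t·PV
  1        47.50        46.1389        46.1389
  2        47.50        44.8168        89.6336
  3     1,047.50       960.0083     2,880.0248
  Σ                  1,050.9640     3,015.7974
P = 1,050.9640; D_Mac = 2.86955 yrs; D_mod = 2.86955/(1+0.0295) = 2.78733 yrs.
ΔP/P ≈ -D_mod · Δy = -2.78733 × (-0.0205) = +0.057140 = +5.7140%.

+5.71%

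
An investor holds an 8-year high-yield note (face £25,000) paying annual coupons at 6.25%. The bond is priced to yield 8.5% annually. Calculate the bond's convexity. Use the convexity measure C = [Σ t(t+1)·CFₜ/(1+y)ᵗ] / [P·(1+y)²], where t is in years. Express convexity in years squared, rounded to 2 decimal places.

45.32

With y = 0.085:
  t   CF        PV=CF/(1+0.085)^t    t·PV        t(t+1)·PV
  1     1,562.50     1,440.0922     1,440.0922       2,880.1843
  2     1,562.50     1,327.2739     2,654.5478       7,963.6433
  3     1,562.50     1,223.2939     3,669.8817      14,679.5268
  4     1,562.50     1,127.4598     4,509.8393      22,549.1964
  5     1,562.50     1,039.1335     5,195.6674      31,174.0042
  6     1,562.50       957.7267     5,746.3602      40,224.5216
  7     1,562.50       882.6974     6,178.8820      49,431.0557
  8    26,562.50    13,830.2822   110,642.2576     995,780.3188
  Σ                 21,827.9596   140,037.5281   1,164,682.4511
P = 21,827.9596.
Convexity = Σ t(t+1)·PV / [P·(1+y)²] = 1,164,682.4511 / (21,827.9596 × 1.177225) = 45.32470.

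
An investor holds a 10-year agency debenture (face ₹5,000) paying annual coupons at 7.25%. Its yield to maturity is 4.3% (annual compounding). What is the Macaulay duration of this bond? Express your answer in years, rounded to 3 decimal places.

Periodic yield y = 0.043. Discount each cash flow and weight by its year:
  t   CF        PV=CF/(1+0.043)^t    t·PV
  1       362.50       347.5551       347.5551
  2       362.50       333.2264       666.4528
  3       362.50       319.4884       958.4652
  4       362.50       306.3168     1,225.2671
  5       362.50       293.6882     1,468.4409
  6       362.50       281.5802     1,689.4814
  7       362.50       269.9715     1,889.8002
  8       362.50       258.8413     2,070.7303
  9       362.50       248.1700     2,233.5298
  10    5,362.50     3,519.8505    35,198.5052
  Σ                  6,178.6883    47,748.2280
Price P = Σ PV = 6,178.6883.
Macaulay duration = Σ(t·PV) / P = 47,748.2280 / 6,178.6883 = 7.72789 years.

7.728 years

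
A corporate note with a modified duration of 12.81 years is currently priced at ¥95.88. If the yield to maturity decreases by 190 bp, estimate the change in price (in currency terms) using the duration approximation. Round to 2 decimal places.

Duration approximation: ΔP/P ≈ -D_mod · Δy = -12.81 × (-0.019) = +0.243390.
ΔP ≈ 95.88 × (+0.243390) = +23.3362332.

+¥23.34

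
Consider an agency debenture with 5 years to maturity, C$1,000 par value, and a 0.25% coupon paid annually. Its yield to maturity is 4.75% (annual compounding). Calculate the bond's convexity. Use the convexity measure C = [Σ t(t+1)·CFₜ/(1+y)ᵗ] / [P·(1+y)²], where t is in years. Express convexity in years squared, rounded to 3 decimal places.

With y = 0.0475:
  t   CF        PV=CF/(1+0.0475)^t    t·PV        t(t+1)·PV
  1         2.50         2.3866         2.3866           4.7733
  2         2.50         2.2784         4.5568          13.6705
  3         2.50         2.1751         6.5253          26.1011
  4         2.50         2.0765         8.3058          41.5292
  5     1,002.50       794.9032     3,974.5158      23,847.0948
  Σ                    803.8198     3,996.2904      23,933.1689
P = 803.8198.
Convexity = Σ t(t+1)·PV / [P·(1+y)²] = 23,933.1689 / (803.8198 × 1.097256) = 27.13523.

27.135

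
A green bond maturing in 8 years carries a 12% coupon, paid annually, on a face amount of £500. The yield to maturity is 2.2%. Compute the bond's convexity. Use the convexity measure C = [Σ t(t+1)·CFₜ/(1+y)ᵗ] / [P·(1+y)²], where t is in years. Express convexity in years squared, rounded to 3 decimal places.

With y = 0.022:
  t   CF        PV=CF/(1+0.022)^t    t·PV        t(t+1)·PV
  1        60.00        58.7084        58.7084         117.4168
  2        60.00        57.4446       114.8893         344.6678
  3        60.00        56.2081       168.6242         674.4967
  4        60.00        54.9981       219.9924       1,099.9620
  5        60.00        53.8142       269.0709       1,614.4256
  6        60.00        52.6558       315.9346       2,211.5419
  7        60.00        51.5223       360.6559       2,885.2471
  8       560.00       470.5230     3,764.1840      33,877.6563
  Σ                    855.8744     5,272.0596      42,825.4140
P = 855.8744.
Convexity = Σ t(t+1)·PV / [P·(1+y)²] = 42,825.4140 / (855.8744 × 1.044484) = 47.90598.

47.906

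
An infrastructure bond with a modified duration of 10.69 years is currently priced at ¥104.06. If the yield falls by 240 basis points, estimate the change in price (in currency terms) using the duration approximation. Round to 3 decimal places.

Duration approximation: ΔP/P ≈ -D_mod · Δy = -10.69 × (-0.024) = +0.256560.
ΔP ≈ 104.06 × (+0.256560) = +26.6976336.

+¥26.698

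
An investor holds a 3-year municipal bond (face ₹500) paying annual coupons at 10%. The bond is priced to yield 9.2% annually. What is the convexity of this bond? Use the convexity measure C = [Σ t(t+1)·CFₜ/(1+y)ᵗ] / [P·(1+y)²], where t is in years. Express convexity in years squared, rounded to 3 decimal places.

8.897

With y = 0.092:
  t   CF        PV=CF/(1+0.092)^t    t·PV        t(t+1)·PV
  1        50.00        45.7875        45.7875          91.5751
  2        50.00        41.9300        83.8600         251.5799
  3       550.00       422.3717     1,267.1150       5,068.4600
  Σ                    510.0892     1,396.7625       5,411.6150
P = 510.0892.
Convexity = Σ t(t+1)·PV / [P·(1+y)²] = 5,411.6150 / (510.0892 × 1.192464) = 8.89683.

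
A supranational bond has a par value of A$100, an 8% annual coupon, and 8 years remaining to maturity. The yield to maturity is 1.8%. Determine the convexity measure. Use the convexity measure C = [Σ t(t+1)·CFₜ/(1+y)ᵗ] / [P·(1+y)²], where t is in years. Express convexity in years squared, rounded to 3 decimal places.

With y = 0.018:
  t   CF        PV=CF/(1+0.018)^t    t·PV        t(t+1)·PV
  1         8.00         7.8585         7.8585          15.7171
  2         8.00         7.7196        15.4392          46.3176
  3         8.00         7.5831        22.7493          90.9972
  4         8.00         7.4490        29.7961         148.9803
  5         8.00         7.3173        36.5865         219.5191
  6         8.00         7.1879        43.1275         301.8927
  7         8.00         7.0608        49.4258         395.4063
  8       108.00        93.6357       749.0857       6,741.7715
  Σ                    145.8120       954.0686       7,960.6017
P = 145.8120.
Convexity = Σ t(t+1)·PV / [P·(1+y)²] = 7,960.6017 / (145.8120 × 1.036324) = 52.68136.

52.681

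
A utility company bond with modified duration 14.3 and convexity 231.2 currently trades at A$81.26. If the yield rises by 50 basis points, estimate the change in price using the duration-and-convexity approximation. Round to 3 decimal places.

-A$5.575

Duration effect: -D_mod·Δy = -14.3 × (+0.005) = -0.071500
Convexity effect: ½·C·(Δy)² = 0.5 × 231.2 × (0.005)² = +0.0028900
ΔP/P ≈ -0.071500 + 0.0028900 = -0.068610
ΔP ≈ 81.26 × (-0.068610) = -5.5752486.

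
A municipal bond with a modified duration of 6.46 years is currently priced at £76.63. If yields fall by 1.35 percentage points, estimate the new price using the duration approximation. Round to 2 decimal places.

Duration approximation: ΔP/P ≈ -D_mod · Δy = -6.46 × (-0.0135) = +0.087210.
New price ≈ 76.63 × (1 + 0.087210) = 83.3129023.

£83.31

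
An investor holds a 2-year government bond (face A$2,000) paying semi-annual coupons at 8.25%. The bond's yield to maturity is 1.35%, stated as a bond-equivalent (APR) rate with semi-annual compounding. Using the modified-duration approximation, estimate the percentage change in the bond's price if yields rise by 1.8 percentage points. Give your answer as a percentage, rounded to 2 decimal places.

-3.38%

Periodic yield y = 0.00675. Modified duration first:
  t   CF        PV=CF/(1+0.00675)^t    t·PV
  1        82.50        81.9469        81.9469
  2        82.50        81.3974       162.7949
  3        82.50        80.8517       242.5550
  4     2,082.50     2,027.2087     8,108.8347
  Σ                  2,271.4046     8,596.1315
P = 2,271.4046; D_Mac = 3.78450 half-year periods = 1.89225 yrs; D_mod = 1.89225/(1+0.00675) = 1.87956 yrs.
ΔP/P ≈ -D_mod · Δy = -1.87956 × (+0.018) = -0.033832 = -3.3832%.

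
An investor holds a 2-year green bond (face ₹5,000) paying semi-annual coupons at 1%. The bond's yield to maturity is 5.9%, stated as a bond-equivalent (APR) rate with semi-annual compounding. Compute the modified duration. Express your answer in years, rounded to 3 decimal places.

Periodic yield y = 0.0295. First find Macaulay duration:
  t   CF        PV=CF/(1+0.0295)^t    t·PV
  1        25.00        24.2836        24.2836
  2        25.00        23.5878        47.1756
  3        25.00        22.9119        68.7357
  4     5,025.00     4,473.3272    17,893.3087
  Σ                  4,544.1105    18,033.5036
P = 4,544.1105; Macaulay duration = 18,033.5036 / 4,544.1105 = 3.96854 half-year periods = 1.98427 years.
Modified duration = D_Mac / (1 + y) = 1.98427 / 1.0295 = 1.92741 years.

1.927 years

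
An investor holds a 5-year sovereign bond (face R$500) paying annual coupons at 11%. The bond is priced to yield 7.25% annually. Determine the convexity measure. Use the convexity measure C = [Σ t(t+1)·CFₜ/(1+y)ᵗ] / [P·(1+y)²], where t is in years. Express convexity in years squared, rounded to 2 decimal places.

With y = 0.0725:
  t   CF        PV=CF/(1+0.0725)^t    t·PV        t(t+1)·PV
  1        55.00        51.2821        51.2821         102.5641
  2        55.00        47.8154        95.6309         286.8926
  3        55.00        44.5832       133.7495         534.9978
  4        55.00        41.5694       166.2775         831.3875
  5       555.00       391.1168     1,955.5840      11,733.5042
  Σ                    576.3668     2,402.5239      13,489.3462
P = 576.3668.
Convexity = Σ t(t+1)·PV / [P·(1+y)²] = 13,489.3462 / (576.3668 × 1.150256) = 20.34686.

20.35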